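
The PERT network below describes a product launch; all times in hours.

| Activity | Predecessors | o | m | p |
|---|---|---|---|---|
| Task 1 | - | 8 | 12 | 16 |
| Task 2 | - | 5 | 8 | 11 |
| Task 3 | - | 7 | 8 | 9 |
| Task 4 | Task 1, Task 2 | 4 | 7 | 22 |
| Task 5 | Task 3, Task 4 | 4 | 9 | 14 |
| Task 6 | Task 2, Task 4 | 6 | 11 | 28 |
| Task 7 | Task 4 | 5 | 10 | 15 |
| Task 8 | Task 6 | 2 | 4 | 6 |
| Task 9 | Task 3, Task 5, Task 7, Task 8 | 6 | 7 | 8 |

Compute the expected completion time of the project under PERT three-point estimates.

te_Task 1 = (8 + 4·12 + 16)/6 = 72/6 = 12
te_Task 2 = (5 + 4·8 + 11)/6 = 48/6 = 8
te_Task 3 = (7 + 4·8 + 9)/6 = 48/6 = 8
te_Task 4 = (4 + 4·7 + 22)/6 = 54/6 = 9
te_Task 5 = (4 + 4·9 + 14)/6 = 54/6 = 9
te_Task 6 = (6 + 4·11 + 28)/6 = 78/6 = 13
te_Task 7 = (5 + 4·10 + 15)/6 = 60/6 = 10
te_Task 8 = (2 + 4·4 + 6)/6 = 24/6 = 4
te_Task 9 = (6 + 4·7 + 8)/6 = 42/6 = 7

Forward pass:
ES_Task 1 = 0; EF_Task 1 = 12
ES_Task 2 = 0; EF_Task 2 = 8
ES_Task 3 = 0; EF_Task 3 = 8
ES_Task 4 = max(EF_Task 1=12, EF_Task 2=8) = 12; EF_Task 4 = 12+9 = 21
ES_Task 5 = max(EF_Task 3=8, EF_Task 4=21) = 21; EF_Task 5 = 21+9 = 30
ES_Task 6 = max(EF_Task 2=8, EF_Task 4=21) = 21; EF_Task 6 = 21+13 = 34
ES_Task 7 = 21; EF_Task 7 = 21+10 = 31
ES_Task 8 = 34; EF_Task 8 = 34+4 = 38
ES_Task 9 = max(EF_Task 3=8, EF_Task 5=30, EF_Task 7=31, EF_Task 8=38) = 38; EF_Task 9 = 38+7 = 45
Expected project duration μ = 45 hours. Critical path: Task 1 → Task 4 → Task 6 → Task 8 → Task 9.

45 hours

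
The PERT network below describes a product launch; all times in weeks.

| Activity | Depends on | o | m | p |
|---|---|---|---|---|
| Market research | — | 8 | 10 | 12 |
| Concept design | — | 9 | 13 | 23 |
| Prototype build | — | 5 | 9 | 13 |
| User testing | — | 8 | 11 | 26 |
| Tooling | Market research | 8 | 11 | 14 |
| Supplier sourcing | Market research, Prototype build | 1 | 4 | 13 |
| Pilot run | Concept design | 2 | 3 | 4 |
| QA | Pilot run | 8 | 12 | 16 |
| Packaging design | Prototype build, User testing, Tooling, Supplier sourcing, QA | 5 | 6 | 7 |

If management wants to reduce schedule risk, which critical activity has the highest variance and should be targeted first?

te_Market research = (8 + 4·10 + 12)/6 = 60/6 = 10; σ²_Market research = ((12−8)/6)² = 0.444
te_Concept design = (9 + 4·13 + 23)/6 = 84/6 = 14; σ²_Concept design = ((23−9)/6)² = 5.444
te_Prototype build = (5 + 4·9 + 13)/6 = 54/6 = 9; σ²_Prototype build = ((13−5)/6)² = 1.778
te_User testing = (8 + 4·11 + 26)/6 = 78/6 = 13; σ²_User testing = ((26−8)/6)² = 9.000
te_Tooling = (8 + 4·11 + 14)/6 = 66/6 = 11; σ²_Tooling = ((14−8)/6)² = 1.000
te_Supplier sourcing = (1 + 4·4 + 13)/6 = 30/6 = 5; σ²_Supplier sourcing = ((13−1)/6)² = 4.000
te_Pilot run = (2 + 4·3 + 4)/6 = 18/6 = 3; σ²_Pilot run = ((4−2)/6)² = 0.111
te_QA = (8 + 4·12 + 16)/6 = 72/6 = 12; σ²_QA = ((16−8)/6)² = 1.778
te_Packaging design = (5 + 4·6 + 7)/6 = 36/6 = 6; σ²_Packaging design = ((7−5)/6)² = 0.111

Forward pass:
ES_Market research = 0; EF_Market research = 10
ES_Concept design = 0; EF_Concept design = 14
ES_Prototype build = 0; EF_Prototype build = 9
ES_User testing = 0; EF_User testing = 13
ES_Tooling = 10; EF_Tooling = 10+11 = 21
ES_Supplier sourcing = max(EF_Market research=10, EF_Prototype build=9) = 10; EF_Supplier sourcing = 10+5 = 15
ES_Pilot run = 14; EF_Pilot run = 14+3 = 17
ES_QA = 17; EF_QA = 17+12 = 29
ES_Packaging design = max(EF_Prototype build=9, EF_User testing=13, EF_Tooling=21, EF_Supplier sourcing=15, EF_QA=29) = 29; EF_Packaging design = 29+6 = 35
Expected project duration μ = 35 weeks. Critical path: Concept design → Pilot run → QA → Packaging design.

Variances on critical path: σ²_Concept design=5.444, σ²_Pilot run=0.111, σ²_QA=1.778, σ²_Packaging design=0.111.
Largest is σ²_Concept design = 5.444.

Concept design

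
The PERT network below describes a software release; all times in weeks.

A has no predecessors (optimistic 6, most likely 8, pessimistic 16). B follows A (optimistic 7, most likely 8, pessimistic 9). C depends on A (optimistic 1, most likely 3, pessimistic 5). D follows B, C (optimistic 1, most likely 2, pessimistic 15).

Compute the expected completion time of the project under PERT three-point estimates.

21 weeks

te_A = (6 + 4·8 + 16)/6 = 54/6 = 9
te_B = (7 + 4·8 + 9)/6 = 48/6 = 8
te_C = (1 + 4·3 + 5)/6 = 18/6 = 3
te_D = (1 + 4·2 + 15)/6 = 24/6 = 4

Forward pass:
ES_A = 0; EF_A = 9
ES_B = 9; EF_B = 9+8 = 17
ES_C = 9; EF_C = 9+3 = 12
ES_D = max(EF_B=17, EF_C=12) = 17; EF_D = 17+4 = 21
Expected project duration μ = 21 weeks. Critical path: A → B → D.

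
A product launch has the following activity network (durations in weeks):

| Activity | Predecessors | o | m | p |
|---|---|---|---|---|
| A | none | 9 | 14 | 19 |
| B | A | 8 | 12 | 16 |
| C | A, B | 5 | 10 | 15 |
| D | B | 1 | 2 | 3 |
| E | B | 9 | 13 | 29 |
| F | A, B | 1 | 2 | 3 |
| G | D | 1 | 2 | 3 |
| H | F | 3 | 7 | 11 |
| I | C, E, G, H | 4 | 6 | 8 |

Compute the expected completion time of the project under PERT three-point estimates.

47 weeks

te_A = (9 + 4·14 + 19)/6 = 84/6 = 14
te_B = (8 + 4·12 + 16)/6 = 72/6 = 12
te_C = (5 + 4·10 + 15)/6 = 60/6 = 10
te_D = (1 + 4·2 + 3)/6 = 12/6 = 2
te_E = (9 + 4·13 + 29)/6 = 90/6 = 15
te_F = (1 + 4·2 + 3)/6 = 12/6 = 2
te_G = (1 + 4·2 + 3)/6 = 12/6 = 2
te_H = (3 + 4·7 + 11)/6 = 42/6 = 7
te_I = (4 + 4·6 + 8)/6 = 36/6 = 6

Forward pass:
ES_A = 0; EF_A = 14
ES_B = 14; EF_B = 14+12 = 26
ES_C = max(EF_A=14, EF_B=26) = 26; EF_C = 26+10 = 36
ES_D = 26; EF_D = 26+2 = 28
ES_E = 26; EF_E = 26+15 = 41
ES_F = max(EF_A=14, EF_B=26) = 26; EF_F = 26+2 = 28
ES_G = 28; EF_G = 28+2 = 30
ES_H = 28; EF_H = 28+7 = 35
ES_I = max(EF_C=36, EF_E=41, EF_G=30, EF_H=35) = 41; EF_I = 41+6 = 47
Expected project duration μ = 47 weeks. Critical path: A → B → E → I.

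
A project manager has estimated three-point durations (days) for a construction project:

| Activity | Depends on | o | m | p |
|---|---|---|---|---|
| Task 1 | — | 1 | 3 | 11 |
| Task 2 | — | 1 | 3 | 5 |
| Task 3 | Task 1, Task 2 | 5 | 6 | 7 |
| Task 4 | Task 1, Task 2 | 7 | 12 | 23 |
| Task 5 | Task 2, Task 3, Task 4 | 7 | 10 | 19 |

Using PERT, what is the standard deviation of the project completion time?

te_Task 1 = (1 + 4·3 + 11)/6 = 24/6 = 4; σ²_Task 1 = ((11−1)/6)² = 2.778
te_Task 2 = (1 + 4·3 + 5)/6 = 18/6 = 3; σ²_Task 2 = ((5−1)/6)² = 0.444
te_Task 3 = (5 + 4·6 + 7)/6 = 36/6 = 6; σ²_Task 3 = ((7−5)/6)² = 0.111
te_Task 4 = (7 + 4·12 + 23)/6 = 78/6 = 13; σ²_Task 4 = ((23−7)/6)² = 7.111
te_Task 5 = (7 + 4·10 + 19)/6 = 66/6 = 11; σ²_Task 5 = ((19−7)/6)² = 4.000

Forward pass:
ES_Task 1 = 0; EF_Task 1 = 4
ES_Task 2 = 0; EF_Task 2 = 3
ES_Task 3 = max(EF_Task 1=4, EF_Task 2=3) = 4; EF_Task 3 = 4+6 = 10
ES_Task 4 = max(EF_Task 1=4, EF_Task 2=3) = 4; EF_Task 4 = 4+13 = 17
ES_Task 5 = max(EF_Task 2=3, EF_Task 3=10, EF_Task 4=17) = 17; EF_Task 5 = 17+11 = 28
Expected project duration μ = 28 days. Critical path: Task 1 → Task 4 → Task 5.

Variance along critical path = 2.778 + 7.111 + 4.000 = 13.889
σ = √13.889 = 3.727 days

3.73 days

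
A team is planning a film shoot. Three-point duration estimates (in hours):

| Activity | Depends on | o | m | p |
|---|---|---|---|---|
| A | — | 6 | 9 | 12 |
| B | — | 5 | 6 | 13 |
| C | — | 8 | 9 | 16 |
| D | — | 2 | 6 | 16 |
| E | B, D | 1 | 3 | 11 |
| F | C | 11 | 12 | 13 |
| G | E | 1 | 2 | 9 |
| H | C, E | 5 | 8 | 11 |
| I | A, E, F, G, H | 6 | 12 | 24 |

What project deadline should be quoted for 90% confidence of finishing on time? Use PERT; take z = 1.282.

39.2 hours

te_A = (6 + 4·9 + 12)/6 = 54/6 = 9; σ²_A = ((12−6)/6)² = 1.000
te_B = (5 + 4·6 + 13)/6 = 42/6 = 7; σ²_B = ((13−5)/6)² = 1.778
te_C = (8 + 4·9 + 16)/6 = 60/6 = 10; σ²_C = ((16−8)/6)² = 1.778
te_D = (2 + 4·6 + 16)/6 = 42/6 = 7; σ²_D = ((16−2)/6)² = 5.444
te_E = (1 + 4·3 + 11)/6 = 24/6 = 4; σ²_E = ((11−1)/6)² = 2.778
te_F = (11 + 4·12 + 13)/6 = 72/6 = 12; σ²_F = ((13−11)/6)² = 0.111
te_G = (1 + 4·2 + 9)/6 = 18/6 = 3; σ²_G = ((9−1)/6)² = 1.778
te_H = (5 + 4·8 + 11)/6 = 48/6 = 8; σ²_H = ((11−5)/6)² = 1.000
te_I = (6 + 4·12 + 24)/6 = 78/6 = 13; σ²_I = ((24−6)/6)² = 9.000

Forward pass:
ES_A = 0; EF_A = 9
ES_B = 0; EF_B = 7
ES_C = 0; EF_C = 10
ES_D = 0; EF_D = 7
ES_E = max(EF_B=7, EF_D=7) = 7; EF_E = 7+4 = 11
ES_F = 10; EF_F = 10+12 = 22
ES_G = 11; EF_G = 11+3 = 14
ES_H = max(EF_C=10, EF_E=11) = 11; EF_H = 11+8 = 19
ES_I = max(EF_A=9, EF_E=11, EF_F=22, EF_G=14, EF_H=19) = 22; EF_I = 22+13 = 35
Expected project duration μ = 35 hours. Critical path: C → F → I.

Variance along critical path = 1.778 + 0.111 + 9.000 = 10.889; σ = 3.300 hours.
D = μ + z·σ = 35 + 1.282·3.300 = 39.2 hours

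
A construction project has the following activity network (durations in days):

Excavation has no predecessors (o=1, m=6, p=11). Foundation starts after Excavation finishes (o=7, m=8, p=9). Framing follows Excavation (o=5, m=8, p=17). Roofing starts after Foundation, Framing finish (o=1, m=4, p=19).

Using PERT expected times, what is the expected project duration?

21 days

te_Excavation = (1 + 4·6 + 11)/6 = 36/6 = 6
te_Foundation = (7 + 4·8 + 9)/6 = 48/6 = 8
te_Framing = (5 + 4·8 + 17)/6 = 54/6 = 9
te_Roofing = (1 + 4·4 + 19)/6 = 36/6 = 6

Forward pass:
ES_Excavation = 0; EF_Excavation = 6
ES_Foundation = 6; EF_Foundation = 6+8 = 14
ES_Framing = 6; EF_Framing = 6+9 = 15
ES_Roofing = max(EF_Foundation=14, EF_Framing=15) = 15; EF_Roofing = 15+6 = 21
Expected project duration μ = 21 days. Critical path: Excavation → Framing → Roofing.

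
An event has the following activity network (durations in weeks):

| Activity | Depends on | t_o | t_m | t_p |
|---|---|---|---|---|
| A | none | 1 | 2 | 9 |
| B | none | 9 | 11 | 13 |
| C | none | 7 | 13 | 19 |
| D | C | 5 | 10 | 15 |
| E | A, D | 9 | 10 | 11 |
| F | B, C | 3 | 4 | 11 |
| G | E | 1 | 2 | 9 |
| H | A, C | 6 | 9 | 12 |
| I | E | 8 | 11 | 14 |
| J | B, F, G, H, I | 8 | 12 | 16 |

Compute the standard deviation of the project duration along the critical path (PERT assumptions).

te_A = (1 + 4·2 + 9)/6 = 18/6 = 3; σ²_A = ((9−1)/6)² = 1.778
te_B = (9 + 4·11 + 13)/6 = 66/6 = 11; σ²_B = ((13−9)/6)² = 0.444
te_C = (7 + 4·13 + 19)/6 = 78/6 = 13; σ²_C = ((19−7)/6)² = 4.000
te_D = (5 + 4·10 + 15)/6 = 60/6 = 10; σ²_D = ((15−5)/6)² = 2.778
te_E = (9 + 4·10 + 11)/6 = 60/6 = 10; σ²_E = ((11−9)/6)² = 0.111
te_F = (3 + 4·4 + 11)/6 = 30/6 = 5; σ²_F = ((11−3)/6)² = 1.778
te_G = (1 + 4·2 + 9)/6 = 18/6 = 3; σ²_G = ((9−1)/6)² = 1.778
te_H = (6 + 4·9 + 12)/6 = 54/6 = 9; σ²_H = ((12−6)/6)² = 1.000
te_I = (8 + 4·11 + 14)/6 = 66/6 = 11; σ²_I = ((14−8)/6)² = 1.000
te_J = (8 + 4·12 + 16)/6 = 72/6 = 12; σ²_J = ((16−8)/6)² = 1.778

Forward pass:
ES_A = 0; EF_A = 3
ES_B = 0; EF_B = 11
ES_C = 0; EF_C = 13
ES_D = 13; EF_D = 13+10 = 23
ES_E = max(EF_A=3, EF_D=23) = 23; EF_E = 23+10 = 33
ES_F = max(EF_B=11, EF_C=13) = 13; EF_F = 13+5 = 18
ES_G = 33; EF_G = 33+3 = 36
ES_H = max(EF_A=3, EF_C=13) = 13; EF_H = 13+9 = 22
ES_I = 33; EF_I = 33+11 = 44
ES_J = max(EF_B=11, EF_F=18, EF_G=36, EF_H=22, EF_I=44) = 44; EF_J = 44+12 = 56
Expected project duration μ = 56 weeks. Critical path: C → D → E → I → J.

Variance along critical path = 4.000 + 2.778 + 0.111 + 1.000 + 1.778 = 9.667
σ = √9.667 = 3.109 weeks

3.11 weeks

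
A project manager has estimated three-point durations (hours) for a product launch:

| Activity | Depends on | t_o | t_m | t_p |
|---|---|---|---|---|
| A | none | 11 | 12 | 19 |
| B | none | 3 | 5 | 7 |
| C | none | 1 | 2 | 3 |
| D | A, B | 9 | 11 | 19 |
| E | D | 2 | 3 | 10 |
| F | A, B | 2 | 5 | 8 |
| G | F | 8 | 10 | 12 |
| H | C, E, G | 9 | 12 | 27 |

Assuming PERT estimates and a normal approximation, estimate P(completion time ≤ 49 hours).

0.937

te_A = (11 + 4·12 + 19)/6 = 78/6 = 13; σ²_A = ((19−11)/6)² = 1.778
te_B = (3 + 4·5 + 7)/6 = 30/6 = 5; σ²_B = ((7−3)/6)² = 0.444
te_C = (1 + 4·2 + 3)/6 = 12/6 = 2; σ²_C = ((3−1)/6)² = 0.111
te_D = (9 + 4·11 + 19)/6 = 72/6 = 12; σ²_D = ((19−9)/6)² = 2.778
te_E = (2 + 4·3 + 10)/6 = 24/6 = 4; σ²_E = ((10−2)/6)² = 1.778
te_F = (2 + 4·5 + 8)/6 = 30/6 = 5; σ²_F = ((8−2)/6)² = 1.000
te_G = (8 + 4·10 + 12)/6 = 60/6 = 10; σ²_G = ((12−8)/6)² = 0.444
te_H = (9 + 4·12 + 27)/6 = 84/6 = 14; σ²_H = ((27−9)/6)² = 9.000

Forward pass:
ES_A = 0; EF_A = 13
ES_B = 0; EF_B = 5
ES_C = 0; EF_C = 2
ES_D = max(EF_A=13, EF_B=5) = 13; EF_D = 13+12 = 25
ES_E = 25; EF_E = 25+4 = 29
ES_F = max(EF_A=13, EF_B=5) = 13; EF_F = 13+5 = 18
ES_G = 18; EF_G = 18+10 = 28
ES_H = max(EF_C=2, EF_E=29, EF_G=28) = 29; EF_H = 29+14 = 43
Expected project duration μ = 43 hours. Critical path: A → D → E → H.

Variance along critical path = 1.778 + 2.778 + 1.778 + 9.000 = 15.333; σ = √15.333 = 3.916 hours.
Z = (49 − 43) / 3.916 = 1.532
P(T ≤ 49) = Φ(1.532) ≈ 0.937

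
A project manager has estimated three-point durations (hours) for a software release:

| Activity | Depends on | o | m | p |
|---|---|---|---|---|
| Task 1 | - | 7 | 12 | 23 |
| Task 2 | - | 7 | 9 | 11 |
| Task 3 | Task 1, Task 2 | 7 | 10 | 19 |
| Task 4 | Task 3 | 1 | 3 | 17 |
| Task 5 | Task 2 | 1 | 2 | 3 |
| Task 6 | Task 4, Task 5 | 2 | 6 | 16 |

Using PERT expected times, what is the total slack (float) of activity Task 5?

18 hours

te_Task 1 = (7 + 4·12 + 23)/6 = 78/6 = 13
te_Task 2 = (7 + 4·9 + 11)/6 = 54/6 = 9
te_Task 3 = (7 + 4·10 + 19)/6 = 66/6 = 11
te_Task 4 = (1 + 4·3 + 17)/6 = 30/6 = 5
te_Task 5 = (1 + 4·2 + 3)/6 = 12/6 = 2
te_Task 6 = (2 + 4·6 + 16)/6 = 42/6 = 7

Forward pass:
ES_Task 1 = 0; EF_Task 1 = 13
ES_Task 2 = 0; EF_Task 2 = 9
ES_Task 3 = max(EF_Task 1=13, EF_Task 2=9) = 13; EF_Task 3 = 13+11 = 24
ES_Task 4 = 24; EF_Task 4 = 24+5 = 29
ES_Task 5 = 9; EF_Task 5 = 9+2 = 11
ES_Task 6 = max(EF_Task 4=29, EF_Task 5=11) = 29; EF_Task 6 = 29+7 = 36
Expected project duration μ = 36 hours. Critical path: Task 1 → Task 3 → Task 4 → Task 6.

Backward pass:
LF_Task 6 = 36; LS_Task 6 = 36−7 = 29
LF_Task 5 = LS_Task 6 = 29; LS_Task 5 = 29−2 = 27
LF_Task 4 = LS_Task 6 = 29; LS_Task 4 = 29−5 = 24
LF_Task 3 = LS_Task 4 = 24; LS_Task 3 = 24−11 = 13
LF_Task 2 = min(LS_Task 3=13, LS_Task 5=27) = 13; LS_Task 2 = 13−9 = 4
LF_Task 1 = LS_Task 3 = 13; LS_Task 1 = 13−13 = 0
Slack_Task 5 = LS_Task 5 − ES_Task 5 = 27 − 9 = 18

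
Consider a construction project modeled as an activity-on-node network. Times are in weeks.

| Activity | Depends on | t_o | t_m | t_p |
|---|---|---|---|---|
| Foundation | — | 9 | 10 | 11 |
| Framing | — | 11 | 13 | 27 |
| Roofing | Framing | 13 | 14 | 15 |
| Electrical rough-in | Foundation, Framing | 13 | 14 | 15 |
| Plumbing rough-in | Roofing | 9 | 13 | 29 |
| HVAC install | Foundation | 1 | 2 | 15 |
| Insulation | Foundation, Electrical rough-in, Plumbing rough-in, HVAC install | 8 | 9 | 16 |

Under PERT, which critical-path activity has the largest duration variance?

te_Foundation = (9 + 4·10 + 11)/6 = 60/6 = 10; σ²_Foundation = ((11−9)/6)² = 0.111
te_Framing = (11 + 4·13 + 27)/6 = 90/6 = 15; σ²_Framing = ((27−11)/6)² = 7.111
te_Roofing = (13 + 4·14 + 15)/6 = 84/6 = 14; σ²_Roofing = ((15−13)/6)² = 0.111
te_Electrical rough-in = (13 + 4·14 + 15)/6 = 84/6 = 14; σ²_Electrical rough-in = ((15−13)/6)² = 0.111
te_Plumbing rough-in = (9 + 4·13 + 29)/6 = 90/6 = 15; σ²_Plumbing rough-in = ((29−9)/6)² = 11.111
te_HVAC install = (1 + 4·2 + 15)/6 = 24/6 = 4; σ²_HVAC install = ((15−1)/6)² = 5.444
te_Insulation = (8 + 4·9 + 16)/6 = 60/6 = 10; σ²_Insulation = ((16−8)/6)² = 1.778

Forward pass:
ES_Foundation = 0; EF_Foundation = 10
ES_Framing = 0; EF_Framing = 15
ES_Roofing = 15; EF_Roofing = 15+14 = 29
ES_Electrical rough-in = max(EF_Foundation=10, EF_Framing=15) = 15; EF_Electrical rough-in = 15+14 = 29
ES_Plumbing rough-in = 29; EF_Plumbing rough-in = 29+15 = 44
ES_HVAC install = 10; EF_HVAC install = 10+4 = 14
ES_Insulation = max(EF_Foundation=10, EF_Electrical rough-in=29, EF_Plumbing rough-in=44, EF_HVAC install=14) = 44; EF_Insulation = 44+10 = 54
Expected project duration μ = 54 weeks. Critical path: Framing → Roofing → Plumbing rough-in → Insulation.

Variances on critical path: σ²_Framing=7.111, σ²_Roofing=0.111, σ²_Plumbing rough-in=11.111, σ²_Insulation=1.778.
Largest is σ²_Plumbing rough-in = 11.111.

Plumbing rough-in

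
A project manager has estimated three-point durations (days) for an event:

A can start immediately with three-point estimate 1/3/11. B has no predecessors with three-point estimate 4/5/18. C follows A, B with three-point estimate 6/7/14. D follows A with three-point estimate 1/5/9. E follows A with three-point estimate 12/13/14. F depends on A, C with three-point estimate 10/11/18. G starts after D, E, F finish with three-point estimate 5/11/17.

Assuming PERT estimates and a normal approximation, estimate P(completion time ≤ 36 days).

0.290

te_A = (1 + 4·3 + 11)/6 = 24/6 = 4; σ²_A = ((11−1)/6)² = 2.778
te_B = (4 + 4·5 + 18)/6 = 42/6 = 7; σ²_B = ((18−4)/6)² = 5.444
te_C = (6 + 4·7 + 14)/6 = 48/6 = 8; σ²_C = ((14−6)/6)² = 1.778
te_D = (1 + 4·5 + 9)/6 = 30/6 = 5; σ²_D = ((9−1)/6)² = 1.778
te_E = (12 + 4·13 + 14)/6 = 78/6 = 13; σ²_E = ((14−12)/6)² = 0.111
te_F = (10 + 4·11 + 18)/6 = 72/6 = 12; σ²_F = ((18−10)/6)² = 1.778
te_G = (5 + 4·11 + 17)/6 = 66/6 = 11; σ²_G = ((17−5)/6)² = 4.000

Forward pass:
ES_A = 0; EF_A = 4
ES_B = 0; EF_B = 7
ES_C = max(EF_A=4, EF_B=7) = 7; EF_C = 7+8 = 15
ES_D = 4; EF_D = 4+5 = 9
ES_E = 4; EF_E = 4+13 = 17
ES_F = max(EF_A=4, EF_C=15) = 15; EF_F = 15+12 = 27
ES_G = max(EF_D=9, EF_E=17, EF_F=27) = 27; EF_G = 27+11 = 38
Expected project duration μ = 38 days. Critical path: B → C → F → G.

Variance along critical path = 5.444 + 1.778 + 1.778 + 4.000 = 13.000; σ = √13.000 = 3.606 days.
Z = (36 − 38) / 3.606 = -0.555
P(T ≤ 36) = Φ(-0.555) ≈ 0.290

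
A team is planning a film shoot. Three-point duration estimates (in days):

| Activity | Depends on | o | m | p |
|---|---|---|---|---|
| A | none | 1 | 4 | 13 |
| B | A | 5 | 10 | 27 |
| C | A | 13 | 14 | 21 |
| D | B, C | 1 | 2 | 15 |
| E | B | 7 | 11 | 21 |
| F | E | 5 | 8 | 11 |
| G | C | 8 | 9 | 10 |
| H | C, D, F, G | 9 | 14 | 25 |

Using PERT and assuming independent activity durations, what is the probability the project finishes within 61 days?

te_A = (1 + 4·4 + 13)/6 = 30/6 = 5; σ²_A = ((13−1)/6)² = 4.000
te_B = (5 + 4·10 + 27)/6 = 72/6 = 12; σ²_B = ((27−5)/6)² = 13.444
te_C = (13 + 4·14 + 21)/6 = 90/6 = 15; σ²_C = ((21−13)/6)² = 1.778
te_D = (1 + 4·2 + 15)/6 = 24/6 = 4; σ²_D = ((15−1)/6)² = 5.444
te_E = (7 + 4·11 + 21)/6 = 72/6 = 12; σ²_E = ((21−7)/6)² = 5.444
te_F = (5 + 4·8 + 11)/6 = 48/6 = 8; σ²_F = ((11−5)/6)² = 1.000
te_G = (8 + 4·9 + 10)/6 = 54/6 = 9; σ²_G = ((10−8)/6)² = 0.111
te_H = (9 + 4·14 + 25)/6 = 90/6 = 15; σ²_H = ((25−9)/6)² = 7.111

Forward pass:
ES_A = 0; EF_A = 5
ES_B = 5; EF_B = 5+12 = 17
ES_C = 5; EF_C = 5+15 = 20
ES_D = max(EF_B=17, EF_C=20) = 20; EF_D = 20+4 = 24
ES_E = 17; EF_E = 17+12 = 29
ES_F = 29; EF_F = 29+8 = 37
ES_G = 20; EF_G = 20+9 = 29
ES_H = max(EF_C=20, EF_D=24, EF_F=37, EF_G=29) = 37; EF_H = 37+15 = 52
Expected project duration μ = 52 days. Critical path: A → B → E → F → H.

Variance along critical path = 4.000 + 13.444 + 5.444 + 1.000 + 7.111 = 31.000; σ = √31.000 = 5.568 days.
Z = (61 − 52) / 5.568 = 1.616
P(T ≤ 61) = Φ(1.616) ≈ 0.947

0.947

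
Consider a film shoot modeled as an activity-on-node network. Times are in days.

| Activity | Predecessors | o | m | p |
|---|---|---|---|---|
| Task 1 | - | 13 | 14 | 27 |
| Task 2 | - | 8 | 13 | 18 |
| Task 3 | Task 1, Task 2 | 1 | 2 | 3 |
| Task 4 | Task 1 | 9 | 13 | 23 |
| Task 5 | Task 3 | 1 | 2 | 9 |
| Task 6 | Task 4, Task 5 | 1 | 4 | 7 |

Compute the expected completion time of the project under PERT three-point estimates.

34 days

te_Task 1 = (13 + 4·14 + 27)/6 = 96/6 = 16
te_Task 2 = (8 + 4·13 + 18)/6 = 78/6 = 13
te_Task 3 = (1 + 4·2 + 3)/6 = 12/6 = 2
te_Task 4 = (9 + 4·13 + 23)/6 = 84/6 = 14
te_Task 5 = (1 + 4·2 + 9)/6 = 18/6 = 3
te_Task 6 = (1 + 4·4 + 7)/6 = 24/6 = 4

Forward pass:
ES_Task 1 = 0; EF_Task 1 = 16
ES_Task 2 = 0; EF_Task 2 = 13
ES_Task 3 = max(EF_Task 1=16, EF_Task 2=13) = 16; EF_Task 3 = 16+2 = 18
ES_Task 4 = 16; EF_Task 4 = 16+14 = 30
ES_Task 5 = 18; EF_Task 5 = 18+3 = 21
ES_Task 6 = max(EF_Task 4=30, EF_Task 5=21) = 30; EF_Task 6 = 30+4 = 34
Expected project duration μ = 34 days. Critical path: Task 1 → Task 4 → Task 6.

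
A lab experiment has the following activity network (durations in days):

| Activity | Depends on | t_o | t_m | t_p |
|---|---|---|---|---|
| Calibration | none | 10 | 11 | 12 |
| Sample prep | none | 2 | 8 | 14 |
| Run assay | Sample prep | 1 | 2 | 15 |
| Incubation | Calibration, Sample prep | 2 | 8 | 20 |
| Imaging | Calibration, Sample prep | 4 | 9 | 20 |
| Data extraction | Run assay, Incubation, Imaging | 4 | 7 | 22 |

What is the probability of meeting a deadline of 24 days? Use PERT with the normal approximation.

0.068

te_Calibration = (10 + 4·11 + 12)/6 = 66/6 = 11; σ²_Calibration = ((12−10)/6)² = 0.111
te_Sample prep = (2 + 4·8 + 14)/6 = 48/6 = 8; σ²_Sample prep = ((14−2)/6)² = 4.000
te_Run assay = (1 + 4·2 + 15)/6 = 24/6 = 4; σ²_Run assay = ((15−1)/6)² = 5.444
te_Incubation = (2 + 4·8 + 20)/6 = 54/6 = 9; σ²_Incubation = ((20−2)/6)² = 9.000
te_Imaging = (4 + 4·9 + 20)/6 = 60/6 = 10; σ²_Imaging = ((20−4)/6)² = 7.111
te_Data extraction = (4 + 4·7 + 22)/6 = 54/6 = 9; σ²_Data extraction = ((22−4)/6)² = 9.000

Forward pass:
ES_Calibration = 0; EF_Calibration = 11
ES_Sample prep = 0; EF_Sample prep = 8
ES_Run assay = 8; EF_Run assay = 8+4 = 12
ES_Incubation = max(EF_Calibration=11, EF_Sample prep=8) = 11; EF_Incubation = 11+9 = 20
ES_Imaging = max(EF_Calibration=11, EF_Sample prep=8) = 11; EF_Imaging = 11+10 = 21
ES_Data extraction = max(EF_Run assay=12, EF_Incubation=20, EF_Imaging=21) = 21; EF_Data extraction = 21+9 = 30
Expected project duration μ = 30 days. Critical path: Calibration → Imaging → Data extraction.

Variance along critical path = 0.111 + 7.111 + 9.000 = 16.222; σ = √16.222 = 4.028 days.
Z = (24 − 30) / 4.028 = -1.490
P(T ≤ 24) = Φ(-1.490) ≈ 0.068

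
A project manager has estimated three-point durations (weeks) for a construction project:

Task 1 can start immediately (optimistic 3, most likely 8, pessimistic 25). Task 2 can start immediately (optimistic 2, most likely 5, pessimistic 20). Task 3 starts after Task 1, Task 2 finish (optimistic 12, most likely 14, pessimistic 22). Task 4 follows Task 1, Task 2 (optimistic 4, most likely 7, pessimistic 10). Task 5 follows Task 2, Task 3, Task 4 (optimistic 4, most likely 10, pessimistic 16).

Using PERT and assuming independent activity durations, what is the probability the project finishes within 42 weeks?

te_Task 1 = (3 + 4·8 + 25)/6 = 60/6 = 10; σ²_Task 1 = ((25−3)/6)² = 13.444
te_Task 2 = (2 + 4·5 + 20)/6 = 42/6 = 7; σ²_Task 2 = ((20−2)/6)² = 9.000
te_Task 3 = (12 + 4·14 + 22)/6 = 90/6 = 15; σ²_Task 3 = ((22−12)/6)² = 2.778
te_Task 4 = (4 + 4·7 + 10)/6 = 42/6 = 7; σ²_Task 4 = ((10−4)/6)² = 1.000
te_Task 5 = (4 + 4·10 + 16)/6 = 60/6 = 10; σ²_Task 5 = ((16−4)/6)² = 4.000

Forward pass:
ES_Task 1 = 0; EF_Task 1 = 10
ES_Task 2 = 0; EF_Task 2 = 7
ES_Task 3 = max(EF_Task 1=10, EF_Task 2=7) = 10; EF_Task 3 = 10+15 = 25
ES_Task 4 = max(EF_Task 1=10, EF_Task 2=7) = 10; EF_Task 4 = 10+7 = 17
ES_Task 5 = max(EF_Task 2=7, EF_Task 3=25, EF_Task 4=17) = 25; EF_Task 5 = 25+10 = 35
Expected project duration μ = 35 weeks. Critical path: Task 1 → Task 3 → Task 5.

Variance along critical path = 13.444 + 2.778 + 4.000 = 20.222; σ = √20.222 = 4.497 weeks.
Z = (42 − 35) / 4.497 = 1.557
P(T ≤ 42) = Φ(1.557) ≈ 0.940

0.940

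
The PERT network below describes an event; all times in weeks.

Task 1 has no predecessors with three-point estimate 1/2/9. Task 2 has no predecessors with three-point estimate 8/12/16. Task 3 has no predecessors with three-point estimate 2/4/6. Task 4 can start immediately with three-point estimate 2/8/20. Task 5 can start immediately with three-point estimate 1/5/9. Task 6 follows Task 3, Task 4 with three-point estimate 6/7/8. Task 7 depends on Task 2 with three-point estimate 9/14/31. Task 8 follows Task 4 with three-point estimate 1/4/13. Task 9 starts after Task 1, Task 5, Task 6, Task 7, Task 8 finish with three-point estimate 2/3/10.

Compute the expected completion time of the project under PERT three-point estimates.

32 weeks

te_Task 1 = (1 + 4·2 + 9)/6 = 18/6 = 3
te_Task 2 = (8 + 4·12 + 16)/6 = 72/6 = 12
te_Task 3 = (2 + 4·4 + 6)/6 = 24/6 = 4
te_Task 4 = (2 + 4·8 + 20)/6 = 54/6 = 9
te_Task 5 = (1 + 4·5 + 9)/6 = 30/6 = 5
te_Task 6 = (6 + 4·7 + 8)/6 = 42/6 = 7
te_Task 7 = (9 + 4·14 + 31)/6 = 96/6 = 16
te_Task 8 = (1 + 4·4 + 13)/6 = 30/6 = 5
te_Task 9 = (2 + 4·3 + 10)/6 = 24/6 = 4

Forward pass:
ES_Task 1 = 0; EF_Task 1 = 3
ES_Task 2 = 0; EF_Task 2 = 12
ES_Task 3 = 0; EF_Task 3 = 4
ES_Task 4 = 0; EF_Task 4 = 9
ES_Task 5 = 0; EF_Task 5 = 5
ES_Task 6 = max(EF_Task 3=4, EF_Task 4=9) = 9; EF_Task 6 = 9+7 = 16
ES_Task 7 = 12; EF_Task 7 = 12+16 = 28
ES_Task 8 = 9; EF_Task 8 = 9+5 = 14
ES_Task 9 = max(EF_Task 1=3, EF_Task 5=5, EF_Task 6=16, EF_Task 7=28, EF_Task 8=14) = 28; EF_Task 9 = 28+4 = 32
Expected project duration μ = 32 weeks. Critical path: Task 2 → Task 7 → Task 9.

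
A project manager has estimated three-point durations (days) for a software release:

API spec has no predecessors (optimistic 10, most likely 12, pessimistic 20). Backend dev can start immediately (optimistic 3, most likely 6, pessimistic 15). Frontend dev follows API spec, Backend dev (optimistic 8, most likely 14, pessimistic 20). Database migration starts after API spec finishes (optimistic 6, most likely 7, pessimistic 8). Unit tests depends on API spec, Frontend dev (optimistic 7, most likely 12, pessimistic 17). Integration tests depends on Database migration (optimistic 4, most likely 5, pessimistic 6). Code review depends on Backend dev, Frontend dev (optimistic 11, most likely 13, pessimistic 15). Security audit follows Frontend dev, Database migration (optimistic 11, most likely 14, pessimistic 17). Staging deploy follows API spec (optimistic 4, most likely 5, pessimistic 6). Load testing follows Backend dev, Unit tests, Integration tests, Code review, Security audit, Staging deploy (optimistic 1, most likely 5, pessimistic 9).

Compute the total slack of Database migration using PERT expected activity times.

7 days

te_API spec = (10 + 4·12 + 20)/6 = 78/6 = 13
te_Backend dev = (3 + 4·6 + 15)/6 = 42/6 = 7
te_Frontend dev = (8 + 4·14 + 20)/6 = 84/6 = 14
te_Database migration = (6 + 4·7 + 8)/6 = 42/6 = 7
te_Unit tests = (7 + 4·12 + 17)/6 = 72/6 = 12
te_Integration tests = (4 + 4·5 + 6)/6 = 30/6 = 5
te_Code review = (11 + 4·13 + 15)/6 = 78/6 = 13
te_Security audit = (11 + 4·14 + 17)/6 = 84/6 = 14
te_Staging deploy = (4 + 4·5 + 6)/6 = 30/6 = 5
te_Load testing = (1 + 4·5 + 9)/6 = 30/6 = 5

Forward pass:
ES_API spec = 0; EF_API spec = 13
ES_Backend dev = 0; EF_Backend dev = 7
ES_Frontend dev = max(EF_API spec=13, EF_Backend dev=7) = 13; EF_Frontend dev = 13+14 = 27
ES_Database migration = 13; EF_Database migration = 13+7 = 20
ES_Unit tests = max(EF_API spec=13, EF_Frontend dev=27) = 27; EF_Unit tests = 27+12 = 39
ES_Integration tests = 20; EF_Integration tests = 20+5 = 25
ES_Code review = max(EF_Backend dev=7, EF_Frontend dev=27) = 27; EF_Code review = 27+13 = 40
ES_Security audit = max(EF_Frontend dev=27, EF_Database migration=20) = 27; EF_Security audit = 27+14 = 41
ES_Staging deploy = 13; EF_Staging deploy = 13+5 = 18
ES_Load testing = max(EF_Backend dev=7, EF_Unit tests=39, EF_Integration tests=25, EF_Code review=40, EF_Security audit=41, EF_Staging deploy=18) = 41; EF_Load testing = 41+5 = 46
Expected project duration μ = 46 days. Critical path: API spec → Frontend dev → Security audit → Load testing.

Backward pass:
LF_Load testing = 46; LS_Load testing = 46−5 = 41
LF_Staging deploy = LS_Load testing = 41; LS_Staging deploy = 41−5 = 36
LF_Security audit = LS_Load testing = 41; LS_Security audit = 41−14 = 27
LF_Code review = LS_Load testing = 41; LS_Code review = 41−13 = 28
LF_Integration tests = LS_Load testing = 41; LS_Integration tests = 41−5 = 36
LF_Unit tests = LS_Load testing = 41; LS_Unit tests = 41−12 = 29
LF_Database migration = min(LS_Integration tests=36, LS_Security audit=27) = 27; LS_Database migration = 27−7 = 20
LF_Frontend dev = min(LS_Unit tests=29, LS_Code review=28, LS_Security audit=27) = 27; LS_Frontend dev = 27−14 = 13
LF_Backend dev = min(LS_Frontend dev=13, LS_Code review=28, LS_Load testing=41) = 13; LS_Backend dev = 13−7 = 6
LF_API spec = min(LS_Frontend dev=13, LS_Database migration=20, LS_Unit tests=29, LS_Staging deploy=36) = 13; LS_API spec = 13−13 = 0
Slack_Database migration = LS_Database migration − ES_Database migration = 20 − 13 = 7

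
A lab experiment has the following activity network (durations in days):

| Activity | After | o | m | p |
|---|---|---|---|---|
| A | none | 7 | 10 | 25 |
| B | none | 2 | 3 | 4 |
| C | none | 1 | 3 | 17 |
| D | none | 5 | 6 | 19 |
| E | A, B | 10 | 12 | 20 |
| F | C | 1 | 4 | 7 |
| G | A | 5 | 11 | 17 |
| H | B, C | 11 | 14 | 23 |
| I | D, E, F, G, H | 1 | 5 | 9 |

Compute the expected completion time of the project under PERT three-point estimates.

te_A = (7 + 4·10 + 25)/6 = 72/6 = 12
te_B = (2 + 4·3 + 4)/6 = 18/6 = 3
te_C = (1 + 4·3 + 17)/6 = 30/6 = 5
te_D = (5 + 4·6 + 19)/6 = 48/6 = 8
te_E = (10 + 4·12 + 20)/6 = 78/6 = 13
te_F = (1 + 4·4 + 7)/6 = 24/6 = 4
te_G = (5 + 4·11 + 17)/6 = 66/6 = 11
te_H = (11 + 4·14 + 23)/6 = 90/6 = 15
te_I = (1 + 4·5 + 9)/6 = 30/6 = 5

Forward pass:
ES_A = 0; EF_A = 12
ES_B = 0; EF_B = 3
ES_C = 0; EF_C = 5
ES_D = 0; EF_D = 8
ES_E = max(EF_A=12, EF_B=3) = 12; EF_E = 12+13 = 25
ES_F = 5; EF_F = 5+4 = 9
ES_G = 12; EF_G = 12+11 = 23
ES_H = max(EF_B=3, EF_C=5) = 5; EF_H = 5+15 = 20
ES_I = max(EF_D=8, EF_E=25, EF_F=9, EF_G=23, EF_H=20) = 25; EF_I = 25+5 = 30
Expected project duration μ = 30 days. Critical path: A → E → I.

30 days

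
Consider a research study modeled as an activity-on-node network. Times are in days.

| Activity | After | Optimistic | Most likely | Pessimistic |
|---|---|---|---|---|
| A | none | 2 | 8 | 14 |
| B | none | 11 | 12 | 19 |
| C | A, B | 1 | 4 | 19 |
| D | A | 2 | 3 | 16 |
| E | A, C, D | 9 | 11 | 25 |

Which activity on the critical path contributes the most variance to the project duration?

C

te_A = (2 + 4·8 + 14)/6 = 48/6 = 8; σ²_A = ((14−2)/6)² = 4.000
te_B = (11 + 4·12 + 19)/6 = 78/6 = 13; σ²_B = ((19−11)/6)² = 1.778
te_C = (1 + 4·4 + 19)/6 = 36/6 = 6; σ²_C = ((19−1)/6)² = 9.000
te_D = (2 + 4·3 + 16)/6 = 30/6 = 5; σ²_D = ((16−2)/6)² = 5.444
te_E = (9 + 4·11 + 25)/6 = 78/6 = 13; σ²_E = ((25−9)/6)² = 7.111

Forward pass:
ES_A = 0; EF_A = 8
ES_B = 0; EF_B = 13
ES_C = max(EF_A=8, EF_B=13) = 13; EF_C = 13+6 = 19
ES_D = 8; EF_D = 8+5 = 13
ES_E = max(EF_A=8, EF_C=19, EF_D=13) = 19; EF_E = 19+13 = 32
Expected project duration μ = 32 days. Critical path: B → C → E.

Variances on critical path: σ²_B=1.778, σ²_C=9.000, σ²_E=7.111.
Largest is σ²_C = 9.000.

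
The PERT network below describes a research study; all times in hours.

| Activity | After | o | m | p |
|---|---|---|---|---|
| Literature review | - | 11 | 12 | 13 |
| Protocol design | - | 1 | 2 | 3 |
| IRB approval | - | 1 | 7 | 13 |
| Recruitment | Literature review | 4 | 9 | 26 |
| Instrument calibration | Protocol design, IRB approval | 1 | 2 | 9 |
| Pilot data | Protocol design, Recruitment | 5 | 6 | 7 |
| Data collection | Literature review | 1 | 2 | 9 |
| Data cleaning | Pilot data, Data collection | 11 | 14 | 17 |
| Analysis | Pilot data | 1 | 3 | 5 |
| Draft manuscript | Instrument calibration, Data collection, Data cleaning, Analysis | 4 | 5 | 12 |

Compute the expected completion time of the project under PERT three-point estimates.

49 hours

te_Literature review = (11 + 4·12 + 13)/6 = 72/6 = 12
te_Protocol design = (1 + 4·2 + 3)/6 = 12/6 = 2
te_IRB approval = (1 + 4·7 + 13)/6 = 42/6 = 7
te_Recruitment = (4 + 4·9 + 26)/6 = 66/6 = 11
te_Instrument calibration = (1 + 4·2 + 9)/6 = 18/6 = 3
te_Pilot data = (5 + 4·6 + 7)/6 = 36/6 = 6
te_Data collection = (1 + 4·2 + 9)/6 = 18/6 = 3
te_Data cleaning = (11 + 4·14 + 17)/6 = 84/6 = 14
te_Analysis = (1 + 4·3 + 5)/6 = 18/6 = 3
te_Draft manuscript = (4 + 4·5 + 12)/6 = 36/6 = 6

Forward pass:
ES_Literature review = 0; EF_Literature review = 12
ES_Protocol design = 0; EF_Protocol design = 2
ES_IRB approval = 0; EF_IRB approval = 7
ES_Recruitment = 12; EF_Recruitment = 12+11 = 23
ES_Instrument calibration = max(EF_Protocol design=2, EF_IRB approval=7) = 7; EF_Instrument calibration = 7+3 = 10
ES_Pilot data = max(EF_Protocol design=2, EF_Recruitment=23) = 23; EF_Pilot data = 23+6 = 29
ES_Data collection = 12; EF_Data collection = 12+3 = 15
ES_Data cleaning = max(EF_Pilot data=29, EF_Data collection=15) = 29; EF_Data cleaning = 29+14 = 43
ES_Analysis = 29; EF_Analysis = 29+3 = 32
ES_Draft manuscript = max(EF_Instrument calibration=10, EF_Data collection=15, EF_Data cleaning=43, EF_Analysis=32) = 43; EF_Draft manuscript = 43+6 = 49
Expected project duration μ = 49 hours. Critical path: Literature review → Recruitment → Pilot data → Data cleaning → Draft manuscript.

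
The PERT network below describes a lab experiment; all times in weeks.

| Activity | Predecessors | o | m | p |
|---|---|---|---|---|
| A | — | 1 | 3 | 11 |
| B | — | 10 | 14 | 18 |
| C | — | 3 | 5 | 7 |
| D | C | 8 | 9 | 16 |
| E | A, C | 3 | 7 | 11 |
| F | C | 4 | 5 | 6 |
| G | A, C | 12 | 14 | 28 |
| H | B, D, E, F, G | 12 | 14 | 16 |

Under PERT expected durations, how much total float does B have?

te_A = (1 + 4·3 + 11)/6 = 24/6 = 4
te_B = (10 + 4·14 + 18)/6 = 84/6 = 14
te_C = (3 + 4·5 + 7)/6 = 30/6 = 5
te_D = (8 + 4·9 + 16)/6 = 60/6 = 10
te_E = (3 + 4·7 + 11)/6 = 42/6 = 7
te_F = (4 + 4·5 + 6)/6 = 30/6 = 5
te_G = (12 + 4·14 + 28)/6 = 96/6 = 16
te_H = (12 + 4·14 + 16)/6 = 84/6 = 14

Forward pass:
ES_A = 0; EF_A = 4
ES_B = 0; EF_B = 14
ES_C = 0; EF_C = 5
ES_D = 5; EF_D = 5+10 = 15
ES_E = max(EF_A=4, EF_C=5) = 5; EF_E = 5+7 = 12
ES_F = 5; EF_F = 5+5 = 10
ES_G = max(EF_A=4, EF_C=5) = 5; EF_G = 5+16 = 21
ES_H = max(EF_B=14, EF_D=15, EF_E=12, EF_F=10, EF_G=21) = 21; EF_H = 21+14 = 35
Expected project duration μ = 35 weeks. Critical path: C → G → H.

Backward pass:
LF_H = 35; LS_H = 35−14 = 21
LF_G = LS_H = 21; LS_G = 21−16 = 5
LF_F = LS_H = 21; LS_F = 21−5 = 16
LF_E = LS_H = 21; LS_E = 21−7 = 14
LF_D = LS_H = 21; LS_D = 21−10 = 11
LF_C = min(LS_D=11, LS_E=14, LS_F=16, LS_G=5) = 5; LS_C = 5−5 = 0
LF_B = LS_H = 21; LS_B = 21−14 = 7
LF_A = min(LS_E=14, LS_G=5) = 5; LS_A = 5−4 = 1
Slack_B = LS_B − ES_B = 7 − 0 = 7

7 weeks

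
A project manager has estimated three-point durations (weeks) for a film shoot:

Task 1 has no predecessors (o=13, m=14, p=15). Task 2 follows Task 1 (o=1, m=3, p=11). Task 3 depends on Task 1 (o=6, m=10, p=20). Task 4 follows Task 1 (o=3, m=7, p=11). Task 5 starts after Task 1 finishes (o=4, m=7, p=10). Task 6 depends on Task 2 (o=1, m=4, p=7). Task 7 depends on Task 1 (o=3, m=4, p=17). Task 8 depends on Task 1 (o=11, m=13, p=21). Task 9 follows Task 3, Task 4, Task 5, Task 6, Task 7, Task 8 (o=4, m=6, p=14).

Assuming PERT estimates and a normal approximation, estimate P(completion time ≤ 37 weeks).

0.800

te_Task 1 = (13 + 4·14 + 15)/6 = 84/6 = 14; σ²_Task 1 = ((15−13)/6)² = 0.111
te_Task 2 = (1 + 4·3 + 11)/6 = 24/6 = 4; σ²_Task 2 = ((11−1)/6)² = 2.778
te_Task 3 = (6 + 4·10 + 20)/6 = 66/6 = 11; σ²_Task 3 = ((20−6)/6)² = 5.444
te_Task 4 = (3 + 4·7 + 11)/6 = 42/6 = 7; σ²_Task 4 = ((11−3)/6)² = 1.778
te_Task 5 = (4 + 4·7 + 10)/6 = 42/6 = 7; σ²_Task 5 = ((10−4)/6)² = 1.000
te_Task 6 = (1 + 4·4 + 7)/6 = 24/6 = 4; σ²_Task 6 = ((7−1)/6)² = 1.000
te_Task 7 = (3 + 4·4 + 17)/6 = 36/6 = 6; σ²_Task 7 = ((17−3)/6)² = 5.444
te_Task 8 = (11 + 4·13 + 21)/6 = 84/6 = 14; σ²_Task 8 = ((21−11)/6)² = 2.778
te_Task 9 = (4 + 4·6 + 14)/6 = 42/6 = 7; σ²_Task 9 = ((14−4)/6)² = 2.778

Forward pass:
ES_Task 1 = 0; EF_Task 1 = 14
ES_Task 2 = 14; EF_Task 2 = 14+4 = 18
ES_Task 3 = 14; EF_Task 3 = 14+11 = 25
ES_Task 4 = 14; EF_Task 4 = 14+7 = 21
ES_Task 5 = 14; EF_Task 5 = 14+7 = 21
ES_Task 6 = 18; EF_Task 6 = 18+4 = 22
ES_Task 7 = 14; EF_Task 7 = 14+6 = 20
ES_Task 8 = 14; EF_Task 8 = 14+14 = 28
ES_Task 9 = max(EF_Task 3=25, EF_Task 4=21, EF_Task 5=21, EF_Task 6=22, EF_Task 7=20, EF_Task 8=28) = 28; EF_Task 9 = 28+7 = 35
Expected project duration μ = 35 weeks. Critical path: Task 1 → Task 8 → Task 9.

Variance along critical path = 0.111 + 2.778 + 2.778 = 5.667; σ = √5.667 = 2.380 weeks.
Z = (37 − 35) / 2.380 = 0.840
P(T ≤ 37) = Φ(0.840) ≈ 0.800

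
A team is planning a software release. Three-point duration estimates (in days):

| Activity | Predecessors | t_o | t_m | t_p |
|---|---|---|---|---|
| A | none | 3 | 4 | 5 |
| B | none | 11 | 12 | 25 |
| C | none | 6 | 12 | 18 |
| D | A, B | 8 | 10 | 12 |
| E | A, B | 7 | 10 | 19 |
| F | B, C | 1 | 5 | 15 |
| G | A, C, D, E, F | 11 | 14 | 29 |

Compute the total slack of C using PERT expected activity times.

7 days

te_A = (3 + 4·4 + 5)/6 = 24/6 = 4
te_B = (11 + 4·12 + 25)/6 = 84/6 = 14
te_C = (6 + 4·12 + 18)/6 = 72/6 = 12
te_D = (8 + 4·10 + 12)/6 = 60/6 = 10
te_E = (7 + 4·10 + 19)/6 = 66/6 = 11
te_F = (1 + 4·5 + 15)/6 = 36/6 = 6
te_G = (11 + 4·14 + 29)/6 = 96/6 = 16

Forward pass:
ES_A = 0; EF_A = 4
ES_B = 0; EF_B = 14
ES_C = 0; EF_C = 12
ES_D = max(EF_A=4, EF_B=14) = 14; EF_D = 14+10 = 24
ES_E = max(EF_A=4, EF_B=14) = 14; EF_E = 14+11 = 25
ES_F = max(EF_B=14, EF_C=12) = 14; EF_F = 14+6 = 20
ES_G = max(EF_A=4, EF_C=12, EF_D=24, EF_E=25, EF_F=20) = 25; EF_G = 25+16 = 41
Expected project duration μ = 41 days. Critical path: B → E → G.

Backward pass:
LF_G = 41; LS_G = 41−16 = 25
LF_F = LS_G = 25; LS_F = 25−6 = 19
LF_E = LS_G = 25; LS_E = 25−11 = 14
LF_D = LS_G = 25; LS_D = 25−10 = 15
LF_C = min(LS_F=19, LS_G=25) = 19; LS_C = 19−12 = 7
LF_B = min(LS_D=15, LS_E=14, LS_F=19) = 14; LS_B = 14−14 = 0
LF_A = min(LS_D=15, LS_E=14, LS_G=25) = 14; LS_A = 14−4 = 10
Slack_C = LS_C − ES_C = 7 − 0 = 7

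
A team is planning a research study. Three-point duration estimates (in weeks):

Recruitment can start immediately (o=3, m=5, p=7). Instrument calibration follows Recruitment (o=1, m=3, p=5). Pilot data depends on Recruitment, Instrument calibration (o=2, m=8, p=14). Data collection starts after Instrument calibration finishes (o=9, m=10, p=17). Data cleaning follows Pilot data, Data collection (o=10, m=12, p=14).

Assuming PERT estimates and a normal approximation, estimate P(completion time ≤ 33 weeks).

te_Recruitment = (3 + 4·5 + 7)/6 = 30/6 = 5; σ²_Recruitment = ((7−3)/6)² = 0.444
te_Instrument calibration = (1 + 4·3 + 5)/6 = 18/6 = 3; σ²_Instrument calibration = ((5−1)/6)² = 0.444
te_Pilot data = (2 + 4·8 + 14)/6 = 48/6 = 8; σ²_Pilot data = ((14−2)/6)² = 4.000
te_Data collection = (9 + 4·10 + 17)/6 = 66/6 = 11; σ²_Data collection = ((17−9)/6)² = 1.778
te_Data cleaning = (10 + 4·12 + 14)/6 = 72/6 = 12; σ²_Data cleaning = ((14−10)/6)² = 0.444

Forward pass:
ES_Recruitment = 0; EF_Recruitment = 5
ES_Instrument calibration = 5; EF_Instrument calibration = 5+3 = 8
ES_Pilot data = max(EF_Recruitment=5, EF_Instrument calibration=8) = 8; EF_Pilot data = 8+8 = 16
ES_Data collection = 8; EF_Data collection = 8+11 = 19
ES_Data cleaning = max(EF_Pilot data=16, EF_Data collection=19) = 19; EF_Data cleaning = 19+12 = 31
Expected project duration μ = 31 weeks. Critical path: Recruitment → Instrument calibration → Data collection → Data cleaning.

Variance along critical path = 0.444 + 0.444 + 1.778 + 0.444 = 3.111; σ = √3.111 = 1.764 weeks.
Z = (33 − 31) / 1.764 = 1.134
P(T ≤ 33) = Φ(1.134) ≈ 0.872

0.872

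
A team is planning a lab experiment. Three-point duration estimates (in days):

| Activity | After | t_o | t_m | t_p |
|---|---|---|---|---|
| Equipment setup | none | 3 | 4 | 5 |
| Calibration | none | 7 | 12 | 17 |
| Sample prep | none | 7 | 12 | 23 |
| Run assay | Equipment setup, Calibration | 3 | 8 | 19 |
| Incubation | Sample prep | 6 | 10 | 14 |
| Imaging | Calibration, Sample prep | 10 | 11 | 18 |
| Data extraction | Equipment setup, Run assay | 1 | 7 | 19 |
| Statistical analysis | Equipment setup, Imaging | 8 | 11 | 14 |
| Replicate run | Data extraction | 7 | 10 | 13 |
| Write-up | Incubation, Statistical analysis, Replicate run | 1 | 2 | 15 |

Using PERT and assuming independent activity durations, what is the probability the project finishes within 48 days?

0.840

te_Equipment setup = (3 + 4·4 + 5)/6 = 24/6 = 4; σ²_Equipment setup = ((5−3)/6)² = 0.111
te_Calibration = (7 + 4·12 + 17)/6 = 72/6 = 12; σ²_Calibration = ((17−7)/6)² = 2.778
te_Sample prep = (7 + 4·12 + 23)/6 = 78/6 = 13; σ²_Sample prep = ((23−7)/6)² = 7.111
te_Run assay = (3 + 4·8 + 19)/6 = 54/6 = 9; σ²_Run assay = ((19−3)/6)² = 7.111
te_Incubation = (6 + 4·10 + 14)/6 = 60/6 = 10; σ²_Incubation = ((14−6)/6)² = 1.778
te_Imaging = (10 + 4·11 + 18)/6 = 72/6 = 12; σ²_Imaging = ((18−10)/6)² = 1.778
te_Data extraction = (1 + 4·7 + 19)/6 = 48/6 = 8; σ²_Data extraction = ((19−1)/6)² = 9.000
te_Statistical analysis = (8 + 4·11 + 14)/6 = 66/6 = 11; σ²_Statistical analysis = ((14−8)/6)² = 1.000
te_Replicate run = (7 + 4·10 + 13)/6 = 60/6 = 10; σ²_Replicate run = ((13−7)/6)² = 1.000
te_Write-up = (1 + 4·2 + 15)/6 = 24/6 = 4; σ²_Write-up = ((15−1)/6)² = 5.444

Forward pass:
ES_Equipment setup = 0; EF_Equipment setup = 4
ES_Calibration = 0; EF_Calibration = 12
ES_Sample prep = 0; EF_Sample prep = 13
ES_Run assay = max(EF_Equipment setup=4, EF_Calibration=12) = 12; EF_Run assay = 12+9 = 21
ES_Incubation = 13; EF_Incubation = 13+10 = 23
ES_Imaging = max(EF_Calibration=12, EF_Sample prep=13) = 13; EF_Imaging = 13+12 = 25
ES_Data extraction = max(EF_Equipment setup=4, EF_Run assay=21) = 21; EF_Data extraction = 21+8 = 29
ES_Statistical analysis = max(EF_Equipment setup=4, EF_Imaging=25) = 25; EF_Statistical analysis = 25+11 = 36
ES_Replicate run = 29; EF_Replicate run = 29+10 = 39
ES_Write-up = max(EF_Incubation=23, EF_Statistical analysis=36, EF_Replicate run=39) = 39; EF_Write-up = 39+4 = 43
Expected project duration μ = 43 days. Critical path: Calibration → Run assay → Data extraction → Replicate run → Write-up.

Variance along critical path = 2.778 + 7.111 + 9.000 + 1.000 + 5.444 = 25.333; σ = √25.333 = 5.033 days.
Z = (48 − 43) / 5.033 = 0.993
P(T ≤ 48) = Φ(0.993) ≈ 0.840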